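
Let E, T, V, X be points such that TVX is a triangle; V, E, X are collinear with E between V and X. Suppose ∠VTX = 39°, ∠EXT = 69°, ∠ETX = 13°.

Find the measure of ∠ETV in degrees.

∠ETV = 26°

1. ∠TEX = 98°  [△TEX]
2. ∠TXV = 69°  [E on ray XV]
3. ∠TEV = 82°  [linear pair at E on VX]
4. ∠TVX = 72°  [△TVX]
5. ∠EVT = 72°  [E on ray VX]
6. ∠ETV = 26°  [△TVE]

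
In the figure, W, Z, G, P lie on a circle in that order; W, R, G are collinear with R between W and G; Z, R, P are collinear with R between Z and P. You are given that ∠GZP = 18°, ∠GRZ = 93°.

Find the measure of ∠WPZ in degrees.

1. ∠GWP = 18°  [same arc GP]
2. ∠PRW = 93°  [vertical angles at R]
3. ∠WPZ = 69°  [△WRP]

∠WPZ = 69°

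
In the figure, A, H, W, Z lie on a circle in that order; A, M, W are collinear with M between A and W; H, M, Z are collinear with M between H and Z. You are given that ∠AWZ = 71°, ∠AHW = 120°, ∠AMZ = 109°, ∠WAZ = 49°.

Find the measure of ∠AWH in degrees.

∠AWH = 22°

1. ∠HMW = 109°  [vertical angles at M]
2. ∠WHZ = 49°  [same arc WZ]
3. ∠AWH = 22°  [△HMW]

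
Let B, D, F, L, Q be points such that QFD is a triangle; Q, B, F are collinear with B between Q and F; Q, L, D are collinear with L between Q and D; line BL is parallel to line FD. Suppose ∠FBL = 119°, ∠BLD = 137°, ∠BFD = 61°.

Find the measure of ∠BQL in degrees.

∠BQL = 76°

1. ∠LBQ = 61°  [linear pair at B on QF]
2. ∠BLQ = 43°  [linear pair at L on QD]
3. ∠BQL = 76°  [△QBL]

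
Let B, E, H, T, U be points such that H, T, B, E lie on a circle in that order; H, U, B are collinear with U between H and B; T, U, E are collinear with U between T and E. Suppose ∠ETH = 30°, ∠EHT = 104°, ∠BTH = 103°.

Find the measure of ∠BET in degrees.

∠BET = 31°

1. ∠EBH = 30°  [same arc HE]
2. ∠EBT = 76°  [cyclic HTBE, opposite ∠H+∠B]
3. ∠BEH = 77°  [cyclic HTBE, opposite ∠T+∠E]
4. ∠BHE = 73°  [△HBE]
5. ∠BTE = 73°  [same arc BE]
6. ∠BET = 31°  [△TBE]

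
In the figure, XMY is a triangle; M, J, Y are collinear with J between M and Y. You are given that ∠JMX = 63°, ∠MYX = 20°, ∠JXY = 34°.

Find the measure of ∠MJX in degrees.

∠MJX = 54°

1. ∠JYX = 20°  [J on ray YM]
2. ∠XJY = 126°  [△XJY]
3. ∠MJX = 54°  [linear pair at J on MY]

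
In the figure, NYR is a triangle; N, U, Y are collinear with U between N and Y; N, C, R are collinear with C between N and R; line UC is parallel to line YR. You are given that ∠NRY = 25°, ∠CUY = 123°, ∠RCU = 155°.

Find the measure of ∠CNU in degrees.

∠CNU = 98°

1. ∠NCU = 25°  [UC∥YR, corresponding at C]
2. ∠CUN = 57°  [linear pair at U on NY]
3. ∠CNU = 98°  [△NUC]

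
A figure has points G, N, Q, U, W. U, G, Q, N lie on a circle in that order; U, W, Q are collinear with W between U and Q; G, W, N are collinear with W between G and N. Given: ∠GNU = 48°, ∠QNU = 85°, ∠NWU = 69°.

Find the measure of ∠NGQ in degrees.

1. ∠GQU = 48°  [same arc UG]
2. ∠GWQ = 69°  [vertical angles at W]
3. ∠NGQ = 63°  [△GWQ]

∠NGQ = 63°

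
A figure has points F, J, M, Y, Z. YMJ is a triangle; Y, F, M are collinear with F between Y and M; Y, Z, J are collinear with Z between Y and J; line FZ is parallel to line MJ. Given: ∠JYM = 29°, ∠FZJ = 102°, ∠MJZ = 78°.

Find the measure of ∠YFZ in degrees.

∠YFZ = 73°

1. ∠FYZ = 29°  [F on YM, Z on YJ]
2. ∠FZY = 78°  [linear pair at Z on YJ]
3. ∠YFZ = 73°  [△YFZ]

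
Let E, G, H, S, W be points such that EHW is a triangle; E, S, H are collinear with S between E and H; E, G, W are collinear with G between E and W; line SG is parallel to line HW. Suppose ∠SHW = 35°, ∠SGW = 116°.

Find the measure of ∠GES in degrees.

1. ∠EHW = 35°  [S on ray HE]
2. ∠EGS = 64°  [linear pair at G on EW]
3. ∠ESG = 35°  [SG∥HW, corresponding at S]
4. ∠GES = 81°  [△ESG]

∠GES = 81°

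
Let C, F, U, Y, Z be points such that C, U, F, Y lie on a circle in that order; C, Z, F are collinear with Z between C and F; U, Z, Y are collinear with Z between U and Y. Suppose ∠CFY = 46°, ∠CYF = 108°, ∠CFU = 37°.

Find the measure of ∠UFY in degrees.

1. ∠CUY = 46°  [same arc CY]
2. ∠CYU = 37°  [same arc CU]
3. ∠UCY = 97°  [△CUY]
4. ∠UFY = 83°  [cyclic CUFY, opposite ∠C+∠F]

∠UFY = 83°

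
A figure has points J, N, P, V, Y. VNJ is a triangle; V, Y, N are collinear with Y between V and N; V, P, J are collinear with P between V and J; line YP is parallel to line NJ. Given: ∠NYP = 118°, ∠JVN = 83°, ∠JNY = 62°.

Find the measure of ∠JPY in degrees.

1. ∠PYV = 62°  [linear pair at Y on VN]
2. ∠PVY = 83°  [Y on VN, P on VJ]
3. ∠VPY = 35°  [△VYP]
4. ∠JPY = 145°  [linear pair at P on VJ]

∠JPY = 145°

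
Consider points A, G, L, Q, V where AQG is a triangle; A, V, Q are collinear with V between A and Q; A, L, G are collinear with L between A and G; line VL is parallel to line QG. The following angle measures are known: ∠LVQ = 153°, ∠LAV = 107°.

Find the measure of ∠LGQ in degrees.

∠LGQ = 46°

1. ∠AVL = 27°  [linear pair at V on AQ]
2. ∠ALV = 46°  [△AVL]
3. ∠GLV = 134°  [linear pair at L on AG]
4. ∠LGQ = 46°  [VL∥QG, co-interior at G–L]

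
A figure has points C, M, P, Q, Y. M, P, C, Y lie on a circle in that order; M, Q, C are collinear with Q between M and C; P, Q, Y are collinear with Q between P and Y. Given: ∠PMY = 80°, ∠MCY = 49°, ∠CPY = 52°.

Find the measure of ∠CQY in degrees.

∠CQY = 103°

1. ∠PCY = 100°  [cyclic MPCY, opposite ∠M+∠C]
2. ∠CYP = 28°  [△PCY]
3. ∠CQY = 103°  [△CQY]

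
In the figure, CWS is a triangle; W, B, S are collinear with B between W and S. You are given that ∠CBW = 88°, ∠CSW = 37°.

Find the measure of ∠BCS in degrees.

1. ∠CBS = 92°  [linear pair at B on WS]
2. ∠BSC = 37°  [B on ray SW]
3. ∠BCS = 51°  [△CBS]

∠BCS = 51°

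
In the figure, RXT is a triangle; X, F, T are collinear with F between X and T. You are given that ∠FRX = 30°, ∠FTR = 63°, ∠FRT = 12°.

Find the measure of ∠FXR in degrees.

∠FXR = 75°

1. ∠RFT = 105°  [△RFT]
2. ∠RFX = 75°  [linear pair at F on XT]
3. ∠FXR = 75°  [△RXF]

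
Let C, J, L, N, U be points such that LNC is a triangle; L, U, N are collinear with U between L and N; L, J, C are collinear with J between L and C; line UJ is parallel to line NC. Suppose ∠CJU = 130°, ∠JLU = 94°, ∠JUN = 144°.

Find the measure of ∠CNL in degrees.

∠CNL = 36°

1. ∠LJU = 50°  [linear pair at J on LC]
2. ∠JUL = 36°  [△LUJ]
3. ∠CNL = 36°  [UJ∥NC, corresponding at U]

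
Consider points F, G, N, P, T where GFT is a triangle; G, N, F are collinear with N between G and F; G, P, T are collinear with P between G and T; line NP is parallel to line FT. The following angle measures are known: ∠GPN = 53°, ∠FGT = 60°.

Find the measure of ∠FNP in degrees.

∠FNP = 113°

1. ∠FTG = 53°  [NP∥FT, corresponding at P]
2. ∠GFT = 67°  [△GFT]
3. ∠GNP = 67°  [NP∥FT, corresponding at N]
4. ∠FNP = 113°  [linear pair at N on GF]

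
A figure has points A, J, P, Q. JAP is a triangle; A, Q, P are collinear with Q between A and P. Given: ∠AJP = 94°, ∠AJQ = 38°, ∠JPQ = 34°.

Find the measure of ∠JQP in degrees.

∠JQP = 90°

1. ∠APJ = 34°  [Q on ray PA]
2. ∠JAP = 52°  [△JAP]
3. ∠JAQ = 52°  [Q on ray AP]
4. ∠AQJ = 90°  [△JAQ]
5. ∠JQP = 90°  [linear pair at Q on AP]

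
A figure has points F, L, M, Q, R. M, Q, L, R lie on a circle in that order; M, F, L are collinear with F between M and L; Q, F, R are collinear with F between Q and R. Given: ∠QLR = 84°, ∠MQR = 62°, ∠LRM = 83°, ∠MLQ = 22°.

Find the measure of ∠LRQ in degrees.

1. ∠LQM = 97°  [cyclic MQLR, opposite ∠Q+∠R]
2. ∠LMQ = 61°  [△MQL]
3. ∠LRQ = 61°  [same arc QL]

∠LRQ = 61°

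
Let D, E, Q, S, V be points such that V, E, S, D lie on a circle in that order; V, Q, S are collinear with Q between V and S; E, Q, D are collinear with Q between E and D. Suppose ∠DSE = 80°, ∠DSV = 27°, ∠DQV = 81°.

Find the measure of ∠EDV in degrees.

∠EDV = 53°

1. ∠DVE = 100°  [cyclic VESD, opposite ∠V+∠S]
2. ∠DEV = 27°  [same arc VD]
3. ∠EDV = 53°  [△VED]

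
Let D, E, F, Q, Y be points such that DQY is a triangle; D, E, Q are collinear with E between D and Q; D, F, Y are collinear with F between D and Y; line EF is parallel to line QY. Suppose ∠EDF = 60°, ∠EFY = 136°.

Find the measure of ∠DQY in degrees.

∠DQY = 76°

1. ∠DFE = 44°  [linear pair at F on DY]
2. ∠DEF = 76°  [△DEF]
3. ∠DQY = 76°  [EF∥QY, corresponding at E]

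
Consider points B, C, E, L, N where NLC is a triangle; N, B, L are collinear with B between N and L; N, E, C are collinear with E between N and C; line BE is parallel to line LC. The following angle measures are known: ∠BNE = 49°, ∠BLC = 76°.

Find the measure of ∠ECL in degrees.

∠ECL = 55°

1. ∠CNL = 49°  [B on NL, E on NC]
2. ∠CLN = 76°  [B on ray LN]
3. ∠LCN = 55°  [△NLC]
4. ∠ECL = 55°  [E on ray CN]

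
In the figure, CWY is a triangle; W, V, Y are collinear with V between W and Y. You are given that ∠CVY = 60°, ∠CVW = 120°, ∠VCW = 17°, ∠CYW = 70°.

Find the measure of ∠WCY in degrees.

∠WCY = 67°

1. ∠CWV = 43°  [△CWV]
2. ∠CWY = 43°  [V on ray WY]
3. ∠WCY = 67°  [△CWY]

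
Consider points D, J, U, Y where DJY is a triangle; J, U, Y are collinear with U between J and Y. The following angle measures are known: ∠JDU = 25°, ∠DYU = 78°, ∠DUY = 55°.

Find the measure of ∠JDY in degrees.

1. ∠DYJ = 78°  [U on ray YJ]
2. ∠DUJ = 125°  [linear pair at U on JY]
3. ∠DJU = 30°  [△DJU]
4. ∠DJY = 30°  [U on ray JY]
5. ∠JDY = 72°  [△DJY]

∠JDY = 72°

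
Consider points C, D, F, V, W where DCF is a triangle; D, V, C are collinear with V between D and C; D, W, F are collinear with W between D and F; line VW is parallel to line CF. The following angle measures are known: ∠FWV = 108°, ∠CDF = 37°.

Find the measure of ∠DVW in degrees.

∠DVW = 71°

1. ∠DWV = 72°  [linear pair at W on DF]
2. ∠VDW = 37°  [V on DC, W on DF]
3. ∠DVW = 71°  [△DVW]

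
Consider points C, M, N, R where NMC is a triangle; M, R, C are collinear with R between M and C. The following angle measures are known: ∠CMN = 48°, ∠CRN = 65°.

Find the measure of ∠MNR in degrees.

∠MNR = 17°

1. ∠NMR = 48°  [R on ray MC]
2. ∠MRN = 115°  [linear pair at R on MC]
3. ∠MNR = 17°  [△NMR]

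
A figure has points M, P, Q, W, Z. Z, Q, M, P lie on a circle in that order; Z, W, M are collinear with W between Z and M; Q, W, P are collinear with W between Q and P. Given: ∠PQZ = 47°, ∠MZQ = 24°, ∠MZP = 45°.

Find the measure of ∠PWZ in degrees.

1. ∠PMZ = 47°  [same arc ZP]
2. ∠MPQ = 24°  [same arc QM]
3. ∠MWP = 109°  [△MWP]
4. ∠PWZ = 71°  [linear pair at W on ZM]

∠PWZ = 71°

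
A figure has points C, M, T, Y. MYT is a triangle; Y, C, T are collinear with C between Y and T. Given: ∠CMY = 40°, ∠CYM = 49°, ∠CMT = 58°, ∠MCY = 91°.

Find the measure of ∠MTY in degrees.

∠MTY = 33°

1. ∠MCT = 89°  [linear pair at C on YT]
2. ∠CTM = 33°  [△MCT]
3. ∠MTY = 33°  [C on ray TY]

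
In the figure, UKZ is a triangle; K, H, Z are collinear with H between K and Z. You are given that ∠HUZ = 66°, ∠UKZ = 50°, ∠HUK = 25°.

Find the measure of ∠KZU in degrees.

1. ∠HKU = 50°  [H on ray KZ]
2. ∠KHU = 105°  [△UKH]
3. ∠UHZ = 75°  [linear pair at H on KZ]
4. ∠HZU = 39°  [△UHZ]
5. ∠KZU = 39°  [H on ray ZK]

∠KZU = 39°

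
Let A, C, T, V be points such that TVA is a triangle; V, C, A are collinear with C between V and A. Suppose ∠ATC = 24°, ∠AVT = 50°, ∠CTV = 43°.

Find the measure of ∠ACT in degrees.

1. ∠CVT = 50°  [C on ray VA]
2. ∠TCV = 87°  [△TVC]
3. ∠ACT = 93°  [linear pair at C on VA]

∠ACT = 93°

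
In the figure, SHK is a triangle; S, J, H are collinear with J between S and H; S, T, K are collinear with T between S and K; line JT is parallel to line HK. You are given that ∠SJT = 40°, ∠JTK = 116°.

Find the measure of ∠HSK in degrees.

1. ∠JTS = 64°  [linear pair at T on SK]
2. ∠JST = 76°  [△SJT]
3. ∠HSK = 76°  [J on SH, T on SK]

∠HSK = 76°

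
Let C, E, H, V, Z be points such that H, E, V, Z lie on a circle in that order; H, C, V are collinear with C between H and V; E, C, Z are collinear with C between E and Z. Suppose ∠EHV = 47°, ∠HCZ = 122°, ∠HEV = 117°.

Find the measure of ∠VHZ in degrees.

1. ∠EZV = 47°  [same arc EV]
2. ∠VCZ = 58°  [linear pair at C on HV]
3. ∠HZV = 63°  [cyclic HEVZ, opposite ∠E+∠Z]
4. ∠HVZ = 75°  [△VCZ]
5. ∠VHZ = 42°  [△HVZ]

∠VHZ = 42°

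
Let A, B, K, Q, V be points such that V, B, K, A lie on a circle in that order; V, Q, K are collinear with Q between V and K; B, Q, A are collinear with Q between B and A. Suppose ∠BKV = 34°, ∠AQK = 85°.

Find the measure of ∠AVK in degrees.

∠AVK = 51°

1. ∠BAV = 34°  [same arc VB]
2. ∠AQV = 95°  [linear pair at Q on VK]
3. ∠AVK = 51°  [△VQA]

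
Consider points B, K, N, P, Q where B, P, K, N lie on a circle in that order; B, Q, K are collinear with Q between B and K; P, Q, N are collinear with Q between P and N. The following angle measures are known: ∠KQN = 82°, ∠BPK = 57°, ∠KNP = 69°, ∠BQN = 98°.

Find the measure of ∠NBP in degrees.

∠NBP = 97°

1. ∠BQP = 82°  [vertical angles at Q]
2. ∠BKN = 29°  [△KQN]
3. ∠BNK = 123°  [cyclic BPKN, opposite ∠P+∠N]
4. ∠KBP = 69°  [same arc PK]
5. ∠BPN = 29°  [△BQP]
6. ∠KBN = 28°  [△BKN]
7. ∠BNP = 54°  [△BQN]
8. ∠NBP = 97°  [△BPN]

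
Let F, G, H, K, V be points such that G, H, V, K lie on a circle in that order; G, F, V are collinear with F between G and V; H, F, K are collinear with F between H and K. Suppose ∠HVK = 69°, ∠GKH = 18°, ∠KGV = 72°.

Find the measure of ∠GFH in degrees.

1. ∠GVH = 18°  [same arc GH]
2. ∠KHV = 72°  [same arc VK]
3. ∠HFV = 90°  [△HFV]
4. ∠GFH = 90°  [linear pair at F on GV]

∠GFH = 90°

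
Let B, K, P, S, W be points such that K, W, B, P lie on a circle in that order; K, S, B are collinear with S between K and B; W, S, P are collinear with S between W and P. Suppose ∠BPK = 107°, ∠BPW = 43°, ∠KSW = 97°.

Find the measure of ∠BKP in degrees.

1. ∠BWK = 73°  [cyclic KWBP, opposite ∠W+∠P]
2. ∠BKW = 43°  [same arc WB]
3. ∠BSP = 97°  [vertical angles at S]
4. ∠KBW = 64°  [△KWB]
5. ∠KSP = 83°  [linear pair at S on KB]
6. ∠KPW = 64°  [same arc KW]
7. ∠BKP = 33°  [△KSP]

∠BKP = 33°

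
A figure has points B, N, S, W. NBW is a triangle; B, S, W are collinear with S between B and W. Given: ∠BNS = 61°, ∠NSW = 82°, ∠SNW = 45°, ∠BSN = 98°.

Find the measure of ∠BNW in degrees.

1. ∠NBS = 21°  [△NBS]
2. ∠NWS = 53°  [△NSW]
3. ∠NBW = 21°  [S on ray BW]
4. ∠BWN = 53°  [S on ray WB]
5. ∠BNW = 106°  [△NBW]

∠BNW = 106°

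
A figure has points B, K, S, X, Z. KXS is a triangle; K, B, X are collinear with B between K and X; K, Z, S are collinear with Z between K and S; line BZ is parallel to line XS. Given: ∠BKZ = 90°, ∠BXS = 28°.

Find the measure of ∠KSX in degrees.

∠KSX = 62°

1. ∠SKX = 90°  [B on KX, Z on KS]
2. ∠KXS = 28°  [B on ray XK]
3. ∠KSX = 62°  [△KXS]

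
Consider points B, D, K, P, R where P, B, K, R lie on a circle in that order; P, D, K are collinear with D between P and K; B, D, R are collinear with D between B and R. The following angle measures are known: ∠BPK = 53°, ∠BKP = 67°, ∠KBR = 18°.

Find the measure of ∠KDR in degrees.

1. ∠BRP = 67°  [same arc PB]
2. ∠KPR = 18°  [same arc KR]
3. ∠PDR = 95°  [△PDR]
4. ∠KDR = 85°  [linear pair at D on PK]

∠KDR = 85°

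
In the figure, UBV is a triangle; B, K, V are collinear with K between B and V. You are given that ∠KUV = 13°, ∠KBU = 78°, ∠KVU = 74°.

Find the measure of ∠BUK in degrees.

∠BUK = 15°

1. ∠UKV = 93°  [△UKV]
2. ∠BKU = 87°  [linear pair at K on BV]
3. ∠BUK = 15°  [△UBK]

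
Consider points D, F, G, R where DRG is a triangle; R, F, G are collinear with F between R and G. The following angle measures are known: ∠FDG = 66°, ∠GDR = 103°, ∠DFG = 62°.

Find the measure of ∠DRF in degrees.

1. ∠DGF = 52°  [△DFG]
2. ∠DGR = 52°  [F on ray GR]
3. ∠DRG = 25°  [△DRG]
4. ∠DRF = 25°  [F on ray RG]

∠DRF = 25°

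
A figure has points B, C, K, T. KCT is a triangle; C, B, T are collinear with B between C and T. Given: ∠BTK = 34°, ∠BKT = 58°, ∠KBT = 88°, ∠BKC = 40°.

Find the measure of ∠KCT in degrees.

∠KCT = 48°

1. ∠CBK = 92°  [linear pair at B on CT]
2. ∠BCK = 48°  [△KCB]
3. ∠KCT = 48°  [B on ray CT]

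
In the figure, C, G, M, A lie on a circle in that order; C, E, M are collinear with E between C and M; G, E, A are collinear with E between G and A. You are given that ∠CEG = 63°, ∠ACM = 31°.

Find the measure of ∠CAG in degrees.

∠CAG = 32°

1. ∠AEM = 63°  [vertical angles at E]
2. ∠AEC = 117°  [linear pair at E on CM]
3. ∠CAG = 32°  [△CEA]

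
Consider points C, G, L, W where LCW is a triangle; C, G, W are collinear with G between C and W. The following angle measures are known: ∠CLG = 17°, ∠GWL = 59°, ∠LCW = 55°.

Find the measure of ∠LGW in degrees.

∠LGW = 72°

1. ∠GCL = 55°  [G on ray CW]
2. ∠CGL = 108°  [△LCG]
3. ∠LGW = 72°  [linear pair at G on CW]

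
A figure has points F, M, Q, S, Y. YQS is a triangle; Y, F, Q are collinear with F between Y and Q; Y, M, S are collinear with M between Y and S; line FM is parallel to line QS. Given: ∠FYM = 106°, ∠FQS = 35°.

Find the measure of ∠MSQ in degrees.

1. ∠QYS = 106°  [F on YQ, M on YS]
2. ∠SQY = 35°  [F on ray QY]
3. ∠QSY = 39°  [△YQS]
4. ∠MSQ = 39°  [M on ray SY]

∠MSQ = 39°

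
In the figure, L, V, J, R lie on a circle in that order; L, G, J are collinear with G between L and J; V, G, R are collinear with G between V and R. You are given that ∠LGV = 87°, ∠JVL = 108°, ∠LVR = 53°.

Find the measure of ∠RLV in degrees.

1. ∠JLV = 40°  [△LGV]
2. ∠LJV = 32°  [△LVJ]
3. ∠LRV = 32°  [same arc LV]
4. ∠RLV = 95°  [△LVR]

∠RLV = 95°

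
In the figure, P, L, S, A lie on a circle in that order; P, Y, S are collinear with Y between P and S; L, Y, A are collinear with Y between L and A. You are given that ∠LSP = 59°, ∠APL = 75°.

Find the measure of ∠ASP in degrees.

∠ASP = 46°

1. ∠LAP = 59°  [same arc PL]
2. ∠ALP = 46°  [△PLA]
3. ∠ASP = 46°  [same arc PA]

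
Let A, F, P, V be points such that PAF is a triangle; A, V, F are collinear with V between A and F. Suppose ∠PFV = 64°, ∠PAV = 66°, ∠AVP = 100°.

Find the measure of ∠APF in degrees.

∠APF = 50°

1. ∠AFP = 64°  [V on ray FA]
2. ∠FAP = 66°  [V on ray AF]
3. ∠APF = 50°  [△PAF]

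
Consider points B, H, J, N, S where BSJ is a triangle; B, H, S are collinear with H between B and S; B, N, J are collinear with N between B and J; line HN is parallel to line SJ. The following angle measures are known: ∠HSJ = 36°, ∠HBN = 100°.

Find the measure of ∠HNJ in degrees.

∠HNJ = 136°

1. ∠BSJ = 36°  [H on ray SB]
2. ∠JBS = 100°  [H on BS, N on BJ]
3. ∠BJS = 44°  [△BSJ]
4. ∠BNH = 44°  [HN∥SJ, corresponding at N]
5. ∠HNJ = 136°  [linear pair at N on BJ]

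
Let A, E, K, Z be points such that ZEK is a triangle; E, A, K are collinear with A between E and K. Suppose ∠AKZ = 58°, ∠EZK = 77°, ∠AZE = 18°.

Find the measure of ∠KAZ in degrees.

∠KAZ = 63°

1. ∠EKZ = 58°  [A on ray KE]
2. ∠KEZ = 45°  [△ZEK]
3. ∠AEZ = 45°  [A on ray EK]
4. ∠EAZ = 117°  [△ZEA]
5. ∠KAZ = 63°  [linear pair at A on EK]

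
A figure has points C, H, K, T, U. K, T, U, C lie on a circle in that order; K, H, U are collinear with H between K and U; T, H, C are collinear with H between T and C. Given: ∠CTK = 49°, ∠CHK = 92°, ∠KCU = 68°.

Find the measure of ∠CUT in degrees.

∠CUT = 74°

1. ∠CUK = 49°  [same arc KC]
2. ∠CHU = 88°  [linear pair at H on KU]
3. ∠CKU = 63°  [△KUC]
4. ∠TCU = 43°  [△UHC]
5. ∠CTU = 63°  [same arc UC]
6. ∠CUT = 74°  [△TUC]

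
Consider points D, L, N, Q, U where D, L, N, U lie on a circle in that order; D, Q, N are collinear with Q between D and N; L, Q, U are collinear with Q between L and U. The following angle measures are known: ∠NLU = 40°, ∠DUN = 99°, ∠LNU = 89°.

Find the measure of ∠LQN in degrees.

∠LQN = 92°

1. ∠LUN = 51°  [△LNU]
2. ∠DLN = 81°  [cyclic DLNU, opposite ∠L+∠U]
3. ∠LDN = 51°  [same arc LN]
4. ∠DNL = 48°  [△DLN]
5. ∠LQN = 92°  [△LQN]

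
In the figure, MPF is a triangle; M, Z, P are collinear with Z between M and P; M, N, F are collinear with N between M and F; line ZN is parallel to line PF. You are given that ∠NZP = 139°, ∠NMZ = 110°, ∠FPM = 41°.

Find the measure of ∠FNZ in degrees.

1. ∠MZN = 41°  [linear pair at Z on MP]
2. ∠MNZ = 29°  [△MZN]
3. ∠FNZ = 151°  [linear pair at N on MF]

∠FNZ = 151°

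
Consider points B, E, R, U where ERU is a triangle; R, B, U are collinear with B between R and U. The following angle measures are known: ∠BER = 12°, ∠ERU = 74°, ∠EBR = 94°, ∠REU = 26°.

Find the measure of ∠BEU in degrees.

1. ∠EUR = 80°  [△ERU]
2. ∠EBU = 86°  [linear pair at B on RU]
3. ∠BUE = 80°  [B on ray UR]
4. ∠BEU = 14°  [△EBU]

∠BEU = 14°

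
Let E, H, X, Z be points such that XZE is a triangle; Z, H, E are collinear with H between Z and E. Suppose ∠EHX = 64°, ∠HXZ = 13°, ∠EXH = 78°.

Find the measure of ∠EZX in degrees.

∠EZX = 51°

1. ∠XHZ = 116°  [linear pair at H on ZE]
2. ∠HZX = 51°  [△XZH]
3. ∠EZX = 51°  [H on ray ZE]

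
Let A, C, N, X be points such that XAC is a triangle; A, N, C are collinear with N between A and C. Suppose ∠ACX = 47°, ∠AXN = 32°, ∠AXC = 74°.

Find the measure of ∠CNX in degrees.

1. ∠CAX = 59°  [△XAC]
2. ∠NAX = 59°  [N on ray AC]
3. ∠ANX = 89°  [△XAN]
4. ∠CNX = 91°  [linear pair at N on AC]

∠CNX = 91°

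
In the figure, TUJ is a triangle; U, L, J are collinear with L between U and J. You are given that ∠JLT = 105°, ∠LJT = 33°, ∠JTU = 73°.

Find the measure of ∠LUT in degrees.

∠LUT = 74°

1. ∠TJU = 33°  [L on ray JU]
2. ∠JUT = 74°  [△TUJ]
3. ∠LUT = 74°  [L on ray UJ]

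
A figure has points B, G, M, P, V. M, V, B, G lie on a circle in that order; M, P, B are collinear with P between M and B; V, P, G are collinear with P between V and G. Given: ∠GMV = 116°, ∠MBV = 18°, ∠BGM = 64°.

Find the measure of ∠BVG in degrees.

1. ∠GBV = 64°  [cyclic MVBG, opposite ∠M+∠B]
2. ∠BVM = 116°  [cyclic MVBG, opposite ∠V+∠G]
3. ∠BMV = 46°  [△MVB]
4. ∠BGV = 46°  [same arc VB]
5. ∠BVG = 70°  [△VBG]

∠BVG = 70°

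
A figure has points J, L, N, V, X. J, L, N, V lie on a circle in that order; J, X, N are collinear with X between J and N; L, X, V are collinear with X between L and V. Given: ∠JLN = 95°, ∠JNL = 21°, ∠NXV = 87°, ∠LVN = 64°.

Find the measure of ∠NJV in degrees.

1. ∠JVN = 85°  [cyclic JLNV, opposite ∠L+∠V]
2. ∠JNV = 29°  [△NXV]
3. ∠NJV = 66°  [△JNV]

∠NJV = 66°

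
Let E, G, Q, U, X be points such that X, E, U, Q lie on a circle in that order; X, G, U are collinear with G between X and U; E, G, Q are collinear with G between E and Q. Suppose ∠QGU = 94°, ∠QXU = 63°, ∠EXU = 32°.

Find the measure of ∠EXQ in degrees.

1. ∠EGX = 94°  [vertical angles at G]
2. ∠QGX = 86°  [linear pair at G on XU]
3. ∠EQX = 31°  [△XGQ]
4. ∠QEX = 54°  [△XGE]
5. ∠EXQ = 95°  [△XEQ]

∠EXQ = 95°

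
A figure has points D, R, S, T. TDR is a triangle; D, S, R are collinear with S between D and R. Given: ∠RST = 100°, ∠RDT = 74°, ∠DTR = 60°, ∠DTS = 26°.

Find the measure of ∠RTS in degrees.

1. ∠DRT = 46°  [△TDR]
2. ∠SRT = 46°  [S on ray RD]
3. ∠RTS = 34°  [△TSR]

∠RTS = 34°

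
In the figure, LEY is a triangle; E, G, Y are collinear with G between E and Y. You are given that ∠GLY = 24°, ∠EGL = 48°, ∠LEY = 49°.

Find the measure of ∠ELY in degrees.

1. ∠LGY = 132°  [linear pair at G on EY]
2. ∠GYL = 24°  [△LGY]
3. ∠EYL = 24°  [G on ray YE]
4. ∠ELY = 107°  [△LEY]

∠ELY = 107°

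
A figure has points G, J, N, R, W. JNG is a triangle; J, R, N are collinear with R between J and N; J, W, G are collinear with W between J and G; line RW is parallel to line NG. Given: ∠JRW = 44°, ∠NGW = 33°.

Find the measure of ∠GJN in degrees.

∠GJN = 103°

1. ∠GNJ = 44°  [RW∥NG, corresponding at R]
2. ∠JGN = 33°  [W on ray GJ]
3. ∠GJN = 103°  [△JNG]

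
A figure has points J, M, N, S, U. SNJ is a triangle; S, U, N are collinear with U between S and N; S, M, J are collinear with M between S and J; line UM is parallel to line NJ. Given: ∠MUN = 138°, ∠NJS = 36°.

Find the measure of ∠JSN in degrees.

∠JSN = 102°

1. ∠MUS = 42°  [linear pair at U on SN]
2. ∠SMU = 36°  [UM∥NJ, corresponding at M]
3. ∠MSU = 102°  [△SUM]
4. ∠JSN = 102°  [U on SN, M on SJ]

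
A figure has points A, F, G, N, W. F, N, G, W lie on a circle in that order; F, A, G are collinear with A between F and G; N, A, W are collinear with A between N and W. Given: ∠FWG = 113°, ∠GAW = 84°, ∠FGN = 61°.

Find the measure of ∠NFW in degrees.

∠NFW = 75°

1. ∠FNG = 67°  [cyclic FNGW, opposite ∠N+∠W]
2. ∠FAN = 84°  [vertical angles at A]
3. ∠FWN = 61°  [same arc FN]
4. ∠GFN = 52°  [△FNG]
5. ∠FNW = 44°  [△FAN]
6. ∠NFW = 75°  [△FNW]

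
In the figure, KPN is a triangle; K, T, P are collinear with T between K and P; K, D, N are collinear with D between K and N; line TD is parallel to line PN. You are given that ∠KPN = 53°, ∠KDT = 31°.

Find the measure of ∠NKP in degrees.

∠NKP = 96°

1. ∠DTK = 53°  [TD∥PN, corresponding at T]
2. ∠DKT = 96°  [△KTD]
3. ∠NKP = 96°  [T on KP, D on KN]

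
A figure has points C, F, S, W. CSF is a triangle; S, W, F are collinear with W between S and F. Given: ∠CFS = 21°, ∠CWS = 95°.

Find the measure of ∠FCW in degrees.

1. ∠CFW = 21°  [W on ray FS]
2. ∠CWF = 85°  [linear pair at W on SF]
3. ∠FCW = 74°  [△CWF]

∠FCW = 74°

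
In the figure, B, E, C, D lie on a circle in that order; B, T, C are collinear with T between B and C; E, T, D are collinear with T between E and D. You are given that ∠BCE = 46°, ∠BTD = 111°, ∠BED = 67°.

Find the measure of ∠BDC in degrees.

∠BDC = 90°

1. ∠BDE = 46°  [same arc BE]
2. ∠CBD = 23°  [△BTD]
3. ∠BCD = 67°  [same arc BD]
4. ∠BDC = 90°  [△BCD]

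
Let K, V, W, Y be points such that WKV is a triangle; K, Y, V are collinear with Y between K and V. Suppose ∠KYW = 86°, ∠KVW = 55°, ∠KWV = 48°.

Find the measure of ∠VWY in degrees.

∠VWY = 31°

1. ∠VYW = 94°  [linear pair at Y on KV]
2. ∠WVY = 55°  [Y on ray VK]
3. ∠VWY = 31°  [△WYV]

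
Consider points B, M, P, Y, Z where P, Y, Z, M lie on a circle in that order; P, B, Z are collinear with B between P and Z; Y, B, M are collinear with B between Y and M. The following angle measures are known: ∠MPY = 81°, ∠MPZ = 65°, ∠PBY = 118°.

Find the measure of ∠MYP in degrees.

1. ∠MZY = 99°  [cyclic PYZM, opposite ∠P+∠Z]
2. ∠MYZ = 65°  [same arc ZM]
3. ∠MBZ = 118°  [vertical angles at B]
4. ∠YMZ = 16°  [△YZM]
5. ∠MZP = 46°  [△ZBM]
6. ∠MYP = 46°  [same arc PM]

∠MYP = 46°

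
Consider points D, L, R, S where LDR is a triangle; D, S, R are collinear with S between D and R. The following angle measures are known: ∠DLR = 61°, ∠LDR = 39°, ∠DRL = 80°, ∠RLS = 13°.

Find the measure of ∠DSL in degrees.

∠DSL = 93°

1. ∠LRS = 80°  [S on ray RD]
2. ∠LSR = 87°  [△LSR]
3. ∠DSL = 93°  [linear pair at S on DR]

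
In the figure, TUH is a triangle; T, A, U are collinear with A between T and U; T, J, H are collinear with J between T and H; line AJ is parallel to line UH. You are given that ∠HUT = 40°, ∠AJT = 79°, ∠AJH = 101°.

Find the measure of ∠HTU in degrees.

1. ∠JAT = 40°  [AJ∥UH, corresponding at A]
2. ∠ATJ = 61°  [△TAJ]
3. ∠HTU = 61°  [A on TU, J on TH]

∠HTU = 61°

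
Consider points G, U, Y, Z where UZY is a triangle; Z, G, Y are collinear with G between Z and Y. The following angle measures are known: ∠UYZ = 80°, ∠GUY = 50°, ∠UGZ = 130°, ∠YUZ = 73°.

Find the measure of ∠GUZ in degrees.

1. ∠UZY = 27°  [△UZY]
2. ∠GZU = 27°  [G on ray ZY]
3. ∠GUZ = 23°  [△UZG]

∠GUZ = 23°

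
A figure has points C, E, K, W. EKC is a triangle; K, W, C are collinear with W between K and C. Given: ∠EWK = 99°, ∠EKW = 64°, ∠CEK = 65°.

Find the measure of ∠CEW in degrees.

1. ∠CWE = 81°  [linear pair at W on KC]
2. ∠CKE = 64°  [W on ray KC]
3. ∠ECK = 51°  [△EKC]
4. ∠ECW = 51°  [W on ray CK]
5. ∠CEW = 48°  [△EWC]

∠CEW = 48°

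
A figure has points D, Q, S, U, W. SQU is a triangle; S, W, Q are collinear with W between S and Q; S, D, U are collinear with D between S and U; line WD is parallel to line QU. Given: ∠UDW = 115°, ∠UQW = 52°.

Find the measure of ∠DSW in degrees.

1. ∠SDW = 65°  [linear pair at D on SU]
2. ∠SQU = 52°  [W on ray QS]
3. ∠QUS = 65°  [WD∥QU, corresponding at D]
4. ∠QSU = 63°  [△SQU]
5. ∠DSW = 63°  [W on SQ, D on SU]

∠DSW = 63°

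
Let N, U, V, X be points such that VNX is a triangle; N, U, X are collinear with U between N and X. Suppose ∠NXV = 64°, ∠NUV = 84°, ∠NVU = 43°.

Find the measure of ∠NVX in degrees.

1. ∠UNV = 53°  [△VNU]
2. ∠VNX = 53°  [U on ray NX]
3. ∠NVX = 63°  [△VNX]

∠NVX = 63°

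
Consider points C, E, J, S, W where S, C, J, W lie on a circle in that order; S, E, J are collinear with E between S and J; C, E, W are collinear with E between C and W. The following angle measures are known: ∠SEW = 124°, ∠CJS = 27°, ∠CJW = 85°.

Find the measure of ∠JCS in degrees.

1. ∠CEJ = 124°  [vertical angles at E]
2. ∠JCW = 29°  [△CEJ]
3. ∠CWJ = 66°  [△CJW]
4. ∠CSJ = 66°  [same arc CJ]
5. ∠JCS = 87°  [△SCJ]

∠JCS = 87°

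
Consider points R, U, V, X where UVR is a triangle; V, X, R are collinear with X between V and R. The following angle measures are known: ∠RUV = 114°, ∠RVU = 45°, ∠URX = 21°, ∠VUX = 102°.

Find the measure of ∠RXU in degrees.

1. ∠UVX = 45°  [X on ray VR]
2. ∠UXV = 33°  [△UVX]
3. ∠RXU = 147°  [linear pair at X on VR]

∠RXU = 147°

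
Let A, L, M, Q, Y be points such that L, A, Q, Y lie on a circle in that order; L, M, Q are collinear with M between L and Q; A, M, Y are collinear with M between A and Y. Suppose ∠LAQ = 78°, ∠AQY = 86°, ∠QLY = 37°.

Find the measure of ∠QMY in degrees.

1. ∠LYQ = 102°  [cyclic LAQY, opposite ∠A+∠Y]
2. ∠QAY = 37°  [same arc QY]
3. ∠LQY = 41°  [△LQY]
4. ∠AYQ = 57°  [△AQY]
5. ∠QMY = 82°  [△QMY]

∠QMY = 82°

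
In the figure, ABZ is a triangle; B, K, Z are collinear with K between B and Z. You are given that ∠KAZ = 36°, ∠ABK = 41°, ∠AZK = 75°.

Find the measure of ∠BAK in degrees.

1. ∠AKZ = 69°  [△AKZ]
2. ∠AKB = 111°  [linear pair at K on BZ]
3. ∠BAK = 28°  [△ABK]

∠BAK = 28°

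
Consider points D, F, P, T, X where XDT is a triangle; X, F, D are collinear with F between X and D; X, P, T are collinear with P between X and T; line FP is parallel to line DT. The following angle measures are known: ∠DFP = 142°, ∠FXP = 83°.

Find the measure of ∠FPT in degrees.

1. ∠PFX = 38°  [linear pair at F on XD]
2. ∠FPX = 59°  [△XFP]
3. ∠FPT = 121°  [linear pair at P on XT]

∠FPT = 121°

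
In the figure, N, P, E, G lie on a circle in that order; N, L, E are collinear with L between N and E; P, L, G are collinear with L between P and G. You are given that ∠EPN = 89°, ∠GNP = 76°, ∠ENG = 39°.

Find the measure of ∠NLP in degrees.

1. ∠EGN = 91°  [cyclic NPEG, opposite ∠P+∠G]
2. ∠GEP = 104°  [cyclic NPEG, opposite ∠N+∠E]
3. ∠EPG = 39°  [same arc EG]
4. ∠GEN = 50°  [△NEG]
5. ∠EGP = 37°  [△PEG]
6. ∠GPN = 50°  [same arc NG]
7. ∠ENP = 37°  [same arc PE]
8. ∠NLP = 93°  [△NLP]

∠NLP = 93°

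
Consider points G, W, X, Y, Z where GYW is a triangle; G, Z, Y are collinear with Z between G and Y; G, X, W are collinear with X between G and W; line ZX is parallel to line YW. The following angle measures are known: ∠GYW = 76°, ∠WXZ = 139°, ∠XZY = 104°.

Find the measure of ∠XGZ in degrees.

∠XGZ = 63°

1. ∠GZX = 76°  [ZX∥YW, corresponding at Z]
2. ∠GXZ = 41°  [linear pair at X on GW]
3. ∠XGZ = 63°  [△GZX]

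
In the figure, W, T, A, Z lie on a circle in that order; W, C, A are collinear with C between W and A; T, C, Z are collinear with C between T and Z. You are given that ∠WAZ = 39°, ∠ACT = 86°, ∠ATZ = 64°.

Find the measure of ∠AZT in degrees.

∠AZT = 47°

1. ∠WTZ = 39°  [same arc WZ]
2. ∠TCW = 94°  [linear pair at C on WA]
3. ∠AWT = 47°  [△WCT]
4. ∠AZT = 47°  [same arc TA]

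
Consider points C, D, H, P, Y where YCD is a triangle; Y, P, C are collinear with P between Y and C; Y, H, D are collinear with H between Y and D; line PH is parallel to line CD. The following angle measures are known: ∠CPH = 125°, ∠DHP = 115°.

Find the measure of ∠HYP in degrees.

∠HYP = 60°

1. ∠HPY = 55°  [linear pair at P on YC]
2. ∠PHY = 65°  [linear pair at H on YD]
3. ∠HYP = 60°  [△YPH]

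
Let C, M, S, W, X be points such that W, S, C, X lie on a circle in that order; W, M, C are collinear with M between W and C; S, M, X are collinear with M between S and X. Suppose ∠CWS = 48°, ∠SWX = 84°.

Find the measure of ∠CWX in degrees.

1. ∠CXS = 48°  [same arc SC]
2. ∠SCX = 96°  [cyclic WSCX, opposite ∠W+∠C]
3. ∠CSX = 36°  [△SCX]
4. ∠CWX = 36°  [same arc CX]

∠CWX = 36°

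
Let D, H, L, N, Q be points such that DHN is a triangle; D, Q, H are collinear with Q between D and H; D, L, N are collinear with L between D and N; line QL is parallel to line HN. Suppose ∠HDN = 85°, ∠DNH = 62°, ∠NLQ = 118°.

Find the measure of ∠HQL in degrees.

1. ∠DHN = 33°  [△DHN]
2. ∠DQL = 33°  [QL∥HN, corresponding at Q]
3. ∠HQL = 147°  [linear pair at Q on DH]

∠HQL = 147°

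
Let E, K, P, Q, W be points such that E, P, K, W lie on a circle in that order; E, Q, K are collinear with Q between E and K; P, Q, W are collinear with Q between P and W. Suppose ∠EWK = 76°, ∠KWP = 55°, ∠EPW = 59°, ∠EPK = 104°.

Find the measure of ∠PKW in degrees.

1. ∠KEP = 55°  [same arc PK]
2. ∠EQP = 66°  [△EQP]
3. ∠EKP = 21°  [△EPK]
4. ∠KQP = 114°  [linear pair at Q on EK]
5. ∠KPW = 45°  [△PQK]
6. ∠PKW = 80°  [△PKW]

∠PKW = 80°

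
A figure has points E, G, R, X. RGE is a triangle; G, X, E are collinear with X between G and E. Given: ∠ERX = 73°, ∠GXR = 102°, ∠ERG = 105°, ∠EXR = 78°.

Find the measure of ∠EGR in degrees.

1. ∠REX = 29°  [△RXE]
2. ∠GER = 29°  [X on ray EG]
3. ∠EGR = 46°  [△RGE]

∠EGR = 46°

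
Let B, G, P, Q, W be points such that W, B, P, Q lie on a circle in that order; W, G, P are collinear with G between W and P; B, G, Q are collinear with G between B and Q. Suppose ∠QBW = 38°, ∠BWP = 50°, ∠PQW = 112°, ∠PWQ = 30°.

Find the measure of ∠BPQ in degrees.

∠BPQ = 100°

1. ∠BQP = 50°  [same arc BP]
2. ∠PBQ = 30°  [same arc PQ]
3. ∠BPQ = 100°  [△BPQ]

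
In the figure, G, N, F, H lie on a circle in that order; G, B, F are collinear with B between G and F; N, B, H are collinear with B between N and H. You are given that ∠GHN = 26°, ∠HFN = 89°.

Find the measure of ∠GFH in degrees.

1. ∠HGN = 91°  [cyclic GNFH, opposite ∠G+∠F]
2. ∠GNH = 63°  [△GNH]
3. ∠GFH = 63°  [same arc GH]

∠GFH = 63°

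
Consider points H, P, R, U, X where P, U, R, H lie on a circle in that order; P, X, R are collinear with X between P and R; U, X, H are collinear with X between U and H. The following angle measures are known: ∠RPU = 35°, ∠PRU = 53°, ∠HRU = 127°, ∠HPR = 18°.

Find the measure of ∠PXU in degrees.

1. ∠PHU = 53°  [same arc PU]
2. ∠HPU = 53°  [cyclic PURH, opposite ∠P+∠R]
3. ∠HUP = 74°  [△PUH]
4. ∠PXU = 71°  [△PXU]

∠PXU = 71°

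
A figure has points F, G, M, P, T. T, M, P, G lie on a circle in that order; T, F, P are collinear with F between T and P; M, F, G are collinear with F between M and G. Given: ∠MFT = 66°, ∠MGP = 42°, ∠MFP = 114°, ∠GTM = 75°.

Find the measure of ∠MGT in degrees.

∠MGT = 33°

1. ∠MTP = 42°  [same arc MP]
2. ∠GMT = 72°  [△TFM]
3. ∠MGT = 33°  [△TMG]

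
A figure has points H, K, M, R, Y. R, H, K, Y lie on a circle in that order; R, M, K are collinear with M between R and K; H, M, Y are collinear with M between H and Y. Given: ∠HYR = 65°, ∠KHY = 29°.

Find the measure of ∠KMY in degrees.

∠KMY = 94°

1. ∠KRY = 29°  [same arc KY]
2. ∠RMY = 86°  [△RMY]
3. ∠KMY = 94°  [linear pair at M on RK]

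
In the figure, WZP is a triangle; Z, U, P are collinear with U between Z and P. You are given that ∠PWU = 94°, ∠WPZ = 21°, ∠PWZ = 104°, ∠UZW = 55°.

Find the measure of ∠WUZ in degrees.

1. ∠UPW = 21°  [U on ray PZ]
2. ∠PUW = 65°  [△WUP]
3. ∠WUZ = 115°  [linear pair at U on ZP]

∠WUZ = 115°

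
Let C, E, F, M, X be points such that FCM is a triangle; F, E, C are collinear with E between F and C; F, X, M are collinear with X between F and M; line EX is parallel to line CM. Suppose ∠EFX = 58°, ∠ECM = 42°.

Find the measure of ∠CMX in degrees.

∠CMX = 80°

1. ∠CFM = 58°  [E on FC, X on FM]
2. ∠FCM = 42°  [E on ray CF]
3. ∠CMF = 80°  [△FCM]
4. ∠CMX = 80°  [X on ray MF]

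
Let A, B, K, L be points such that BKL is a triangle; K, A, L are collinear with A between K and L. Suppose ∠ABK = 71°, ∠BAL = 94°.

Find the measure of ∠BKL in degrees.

∠BKL = 23°

1. ∠BAK = 86°  [linear pair at A on KL]
2. ∠AKB = 23°  [△BKA]
3. ∠BKL = 23°  [A on ray KL]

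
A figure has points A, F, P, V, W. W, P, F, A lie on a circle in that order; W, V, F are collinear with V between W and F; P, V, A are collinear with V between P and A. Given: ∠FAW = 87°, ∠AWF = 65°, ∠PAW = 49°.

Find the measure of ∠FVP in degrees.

1. ∠APF = 65°  [same arc FA]
2. ∠PFW = 49°  [same arc WP]
3. ∠FVP = 66°  [△PVF]

∠FVP = 66°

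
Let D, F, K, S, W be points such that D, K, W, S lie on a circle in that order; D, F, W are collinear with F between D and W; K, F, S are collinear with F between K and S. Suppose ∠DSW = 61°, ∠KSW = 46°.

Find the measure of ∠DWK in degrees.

1. ∠DKW = 119°  [cyclic DKWS, opposite ∠K+∠S]
2. ∠KDW = 46°  [same arc KW]
3. ∠DWK = 15°  [△DKW]

∠DWK = 15°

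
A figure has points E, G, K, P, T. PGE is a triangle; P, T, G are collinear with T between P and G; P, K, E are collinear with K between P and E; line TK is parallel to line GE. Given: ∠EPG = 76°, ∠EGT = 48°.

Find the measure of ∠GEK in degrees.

∠GEK = 56°

1. ∠EGP = 48°  [T on ray GP]
2. ∠GEP = 56°  [△PGE]
3. ∠GEK = 56°  [K on ray EP]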